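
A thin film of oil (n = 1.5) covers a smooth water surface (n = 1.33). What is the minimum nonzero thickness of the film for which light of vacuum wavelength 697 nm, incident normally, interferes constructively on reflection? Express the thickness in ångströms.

Top surface (1.0 → 1.5): reflection off a higher-index medium gives a half-wave phase shift.
Ray reflecting at the bottom interface goes from n = 1.5 toward n = 1.33: no phase shift.
The two reflections differ by half a wavelength.
So the condition for constructive reflection is 2 n t = (m + ½) λ.
Minimum at m = 0: t = λ / (4 n) = 697 / (4 × 1.5) = 116 nm.

1162 Å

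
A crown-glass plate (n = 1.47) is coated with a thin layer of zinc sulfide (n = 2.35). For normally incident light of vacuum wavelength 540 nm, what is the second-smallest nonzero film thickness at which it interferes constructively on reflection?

172 nm

At the upper boundary (n = 1.0 to n = 2.35) the reflected ray undergoes a half-wave phase shift.
At the lower boundary (n = 2.35 to n = 1.47) the reflected ray undergoes no phase shift.
The two reflections differ by half a wavelength.
With one net inversion, constructive interference in reflection requires 2 n t = (m + ½) λ.
The second-smallest nonzero thickness corresponds to m = 1: t = (m + ½) λ / (2 n) = 1.50 × 540 / (2 × 2.35) = 172 nm.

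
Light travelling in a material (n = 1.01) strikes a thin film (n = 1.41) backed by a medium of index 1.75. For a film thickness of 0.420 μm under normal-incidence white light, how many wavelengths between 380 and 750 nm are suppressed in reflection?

At the upper boundary (n = 1.01 to n = 1.41) the reflected ray undergoes a half-wave phase shift.
Bottom surface (1.41 → 1.75): reflection off a higher-index medium gives a half-wave phase shift.
Net: no relative phase inversion (both shifts match).
So the condition for destructive reflection is 2 n t = (m + ½) λ.
λ = 2 n t / (m + ½) = 1184 / (m + ½) nm.
m=1: 790 nm (IR); m=2: 474 nm (visible); m=3: 338 nm (UV).

1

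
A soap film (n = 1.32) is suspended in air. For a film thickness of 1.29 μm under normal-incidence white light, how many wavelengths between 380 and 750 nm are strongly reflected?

4

Ray reflecting at the top interface goes from n = 1.0 toward n = 1.32: a half-wave phase shift.
Bottom surface (1.32 → 1.0): reflection off a lower-index medium gives no phase shift.
The two reflections differ by half a wavelength.
So the condition for constructive reflection is 2 n t = (m + ½) λ.
λ = 2 n t / (m + ½) = 3406 / (m + ½) nm.
m=4: 757 nm (IR); m=5: 619 nm (visible); m=6: 524 nm (visible); m=7: 454 nm (visible); m=8: 401 nm (visible); m=9: 358 nm (UV).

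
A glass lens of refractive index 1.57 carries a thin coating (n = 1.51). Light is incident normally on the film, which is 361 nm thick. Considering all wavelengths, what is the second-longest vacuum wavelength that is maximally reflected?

545 nm

Top surface (1.0 → 1.51): reflection off a higher-index medium gives a half-wave phase shift.
Bottom surface (1.51 → 1.57): reflection off a higher-index medium gives a half-wave phase shift.
Zero or two π shifts → no net half-wave offset.
With no net inversion, constructive interference in reflection requires 2 n t = m λ.
λ = 2 n t / m. The second-longest wavelength is m = 2: λ = 2 × 1.51 × 361 / 2.00 = 545 nm.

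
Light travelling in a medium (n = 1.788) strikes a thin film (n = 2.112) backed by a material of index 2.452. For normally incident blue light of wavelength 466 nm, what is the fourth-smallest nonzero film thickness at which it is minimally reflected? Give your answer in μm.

0.386 μm

At the upper boundary (n = 1.788 to n = 2.112) the reflected ray undergoes a half-wave phase shift.
At the lower boundary (n = 2.112 to n = 2.452) the reflected ray undergoes a half-wave phase shift.
Zero or two π shifts → no net half-wave offset.
With no net inversion, destructive interference in reflection requires 2 n t = (m + ½) λ.
The fourth-smallest nonzero thickness corresponds to m = 3: t = (m + ½) λ / (2 n) = 3.50 × 466 / (2 × 2.112) = 386 nm.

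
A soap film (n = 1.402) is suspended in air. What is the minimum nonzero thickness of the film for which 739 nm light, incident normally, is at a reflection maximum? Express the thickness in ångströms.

1318 Å

At the upper boundary (n = 1.0 to n = 1.402) the reflected ray undergoes a half-wave phase shift.
Ray reflecting at the bottom interface goes from n = 1.402 toward n = 1.0: no phase shift.
Exactly one π shift → a net half-wave offset.
For strong reflection here: 2 n t = (m + ½) λ.
Minimum at m = 0: t = λ / (4 n) = 739 / (4 × 1.402) = 132 nm.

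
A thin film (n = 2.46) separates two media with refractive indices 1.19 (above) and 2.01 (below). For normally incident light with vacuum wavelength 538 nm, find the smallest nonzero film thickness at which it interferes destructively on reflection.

Top surface (1.19 → 2.46): reflection off a higher-index medium gives a half-wave phase shift.
At the lower boundary (n = 2.46 to n = 2.01) the reflected ray undergoes no phase shift.
Exactly one π shift → a net half-wave offset.
So the condition for destructive reflection is 2 n t = m λ.
Minimum nonzero at m = 1: t = λ / (2 n) = 538 / (2 × 2.46) = 109 nm.

109 nm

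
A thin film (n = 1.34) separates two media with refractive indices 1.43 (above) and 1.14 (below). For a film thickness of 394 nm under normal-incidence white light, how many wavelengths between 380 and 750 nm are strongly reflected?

Ray reflecting at the top interface goes from n = 1.43 toward n = 1.34: no phase shift.
At the lower boundary (n = 1.34 to n = 1.14) the reflected ray undergoes no phase shift.
Zero or two π shifts → no net half-wave offset.
With no net inversion, constructive interference in reflection requires 2 n t = m λ.
λ = 2 n t / m = 1056 / m nm.
m=1: 1056 nm (IR); m=2: 528 nm (visible); m=3: 352 nm (UV).

1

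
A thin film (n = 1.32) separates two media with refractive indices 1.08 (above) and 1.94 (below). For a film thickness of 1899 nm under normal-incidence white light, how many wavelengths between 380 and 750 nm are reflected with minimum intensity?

Top surface (1.08 → 1.32): reflection off a higher-index medium gives a half-wave phase shift.
At the lower boundary (n = 1.32 to n = 1.94) the reflected ray undergoes a half-wave phase shift.
Net: no relative phase inversion (both shifts match).
With no net inversion, destructive interference in reflection requires 2 n t = (m + ½) λ.
λ = 2 n t / (m + ½) = 5013 / (m + ½) nm.
m=6: 771 nm (IR); m=7: 668 nm (visible); m=8: 590 nm (visible); m=9: 528 nm (visible); m=10: 477 nm (visible); m=11: 436 nm (visible); m=12: 401 nm (visible); m=13: 371 nm (UV).

6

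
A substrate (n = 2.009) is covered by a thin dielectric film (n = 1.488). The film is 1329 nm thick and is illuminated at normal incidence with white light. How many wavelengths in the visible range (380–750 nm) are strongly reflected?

5

Top surface (1.0 → 1.488): reflection off a higher-index medium gives a half-wave phase shift.
Bottom surface (1.488 → 2.009): reflection off a higher-index medium gives a half-wave phase shift.
Net: no relative phase inversion (both shifts match).
So the condition for constructive reflection is 2 n t = m λ.
λ = 2 n t / m = 3955 / m nm.
m=5: 791 nm (IR); m=6: 659 nm (visible); m=7: 565 nm (visible); m=8: 494 nm (visible); m=9: 439 nm (visible); m=10: 396 nm (visible); m=11: 360 nm (UV).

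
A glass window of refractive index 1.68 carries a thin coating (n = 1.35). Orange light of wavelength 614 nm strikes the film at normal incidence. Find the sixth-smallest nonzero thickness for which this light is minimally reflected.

Ray reflecting at the top interface goes from n = 1.0 toward n = 1.35: a half-wave phase shift.
Ray reflecting at the bottom interface goes from n = 1.35 toward n = 1.68: a half-wave phase shift.
Net: no relative phase inversion (both shifts match).
With no net inversion, destructive interference in reflection requires 2 n t = (m + ½) λ.
The sixth-smallest nonzero thickness corresponds to m = 5: t = (m + ½) λ / (2 n) = 5.50 × 614 / (2 × 1.35) = 1251 nm.

1251 nm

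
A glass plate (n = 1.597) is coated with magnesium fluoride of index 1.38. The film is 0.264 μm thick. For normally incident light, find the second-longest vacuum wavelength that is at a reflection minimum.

486 nm

Ray reflecting at the top interface goes from n = 1.0 toward n = 1.38: a half-wave phase shift.
At the lower boundary (n = 1.38 to n = 1.597) the reflected ray undergoes a half-wave phase shift.
Zero or two π shifts → no net half-wave offset.
For weak reflection here: 2 n t = (m + ½) λ.
λ = 2 n t / (m + ½). The second-longest wavelength is m = 1: λ = 2 × 1.38 × 264 / 1.50 = 486 nm.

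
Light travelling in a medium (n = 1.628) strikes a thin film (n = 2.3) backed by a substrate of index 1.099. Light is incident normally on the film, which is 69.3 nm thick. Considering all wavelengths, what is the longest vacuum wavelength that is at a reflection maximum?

638 nm

At the upper boundary (n = 1.628 to n = 2.3) the reflected ray undergoes a half-wave phase shift.
Bottom surface (2.3 → 1.099): reflection off a lower-index medium gives no phase shift.
Exactly one π shift → a net half-wave offset.
For strong reflection here: 2 n t = (m + ½) λ.
λ = 2 n t / (m + ½). The longest wavelength is m = 0: λ = 2 × 2.3 × 69.3 / 0.500 = 638 nm.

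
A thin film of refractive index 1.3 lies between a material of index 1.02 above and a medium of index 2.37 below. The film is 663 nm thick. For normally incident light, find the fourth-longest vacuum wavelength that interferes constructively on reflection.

431 nm

At the upper boundary (n = 1.02 to n = 1.3) the reflected ray undergoes a half-wave phase shift.
At the lower boundary (n = 1.3 to n = 2.37) the reflected ray undergoes a half-wave phase shift.
Net: no relative phase inversion (both shifts match).
With no net inversion, constructive interference in reflection requires 2 n t = m λ.
λ = 2 n t / m. The fourth-longest wavelength is m = 4: λ = 2 × 1.3 × 663 / 4.00 = 431 nm.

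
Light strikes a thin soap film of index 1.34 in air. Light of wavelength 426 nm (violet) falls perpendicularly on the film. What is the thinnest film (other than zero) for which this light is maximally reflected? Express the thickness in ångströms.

795 Å

At the upper boundary (n = 1.0 to n = 1.34) the reflected ray undergoes a half-wave phase shift.
Bottom surface (1.34 → 1.0): reflection off a lower-index medium gives no phase shift.
Net: one phase inversion between the two reflected rays.
With one net inversion, constructive interference in reflection requires 2 n t = (m + ½) λ.
Minimum at m = 0: t = λ / (4 n) = 426 / (4 × 1.34) = 79.5 nm.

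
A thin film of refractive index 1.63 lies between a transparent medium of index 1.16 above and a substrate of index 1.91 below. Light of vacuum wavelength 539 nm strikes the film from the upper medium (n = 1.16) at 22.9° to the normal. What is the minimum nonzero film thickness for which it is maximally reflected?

At the upper boundary (n = 1.16 to n = 1.63) the reflected ray undergoes a half-wave phase shift.
Ray reflecting at the bottom interface goes from n = 1.63 toward n = 1.91: a half-wave phase shift.
Zero or two π shifts → no net half-wave offset.
For bright reflection here: 2 n t cos θ_r = m λ.
Snell's law: 1.16 sin 22.9° = 1.63 sin θ_r → sin θ_r = 0.277, cos θ_r = 0.961.
Minimum nonzero at m = 1: t = λ / (2 n cos θ_r) = 539 / (2 × 1.63 × 0.961) = 172 nm.

172 nm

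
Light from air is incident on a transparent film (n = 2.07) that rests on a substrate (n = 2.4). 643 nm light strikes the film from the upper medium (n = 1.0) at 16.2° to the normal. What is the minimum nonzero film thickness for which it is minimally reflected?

78.4 nm

Top surface (1.0 → 2.07): reflection off a higher-index medium gives a half-wave phase shift.
Bottom surface (2.07 → 2.4): reflection off a higher-index medium gives a half-wave phase shift.
Net: no relative phase inversion (both shifts match).
So the condition for destructive reflection is 2 n t cos θ_r = (m + ½) λ.
Snell's law: 1.0 sin 16.2° = 2.07 sin θ_r → sin θ_r = 0.135, cos θ_r = 0.991.
Minimum at m = 0: t = λ / (4 n cos θ_r) = 643 / (4 × 2.07 × 0.991) = 78.4 nm.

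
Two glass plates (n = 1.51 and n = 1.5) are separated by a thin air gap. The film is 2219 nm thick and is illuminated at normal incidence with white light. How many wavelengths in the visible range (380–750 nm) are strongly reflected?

6

At the upper boundary (n = 1.51 to n = 1.0) the reflected ray undergoes no phase shift.
Ray reflecting at the bottom interface goes from n = 1.0 toward n = 1.5: a half-wave phase shift.
The two reflections differ by half a wavelength.
With one net inversion, constructive interference in reflection requires 2 n t = (m + ½) λ.
λ = 2 n t / (m + ½) = 4438 / (m + ½) nm.
m=5: 807 nm (IR); m=6: 683 nm (visible); m=7: 592 nm (visible); m=8: 522 nm (visible); m=9: 467 nm (visible); m=10: 423 nm (visible); m=11: 386 nm (visible); m=12: 355 nm (UV).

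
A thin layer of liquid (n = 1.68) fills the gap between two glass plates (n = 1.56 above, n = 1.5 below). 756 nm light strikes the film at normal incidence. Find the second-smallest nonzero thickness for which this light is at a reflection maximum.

338 nm

At the upper boundary (n = 1.56 to n = 1.68) the reflected ray undergoes a half-wave phase shift.
Ray reflecting at the bottom interface goes from n = 1.68 toward n = 1.5: no phase shift.
Exactly one π shift → a net half-wave offset.
For maximum reflection here: 2 n t = (m + ½) λ.
The second-smallest nonzero thickness corresponds to m = 1: t = (m + ½) λ / (2 n) = 1.50 × 756 / (2 × 1.68) = 338 nm.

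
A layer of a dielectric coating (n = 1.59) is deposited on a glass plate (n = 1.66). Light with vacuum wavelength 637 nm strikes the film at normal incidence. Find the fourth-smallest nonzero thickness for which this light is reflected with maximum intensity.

Top surface (1.0 → 1.59): reflection off a higher-index medium gives a half-wave phase shift.
Bottom surface (1.59 → 1.66): reflection off a higher-index medium gives a half-wave phase shift.
Zero or two π shifts → no net half-wave offset.
For maximum reflection here: 2 n t = m λ.
The fourth-smallest nonzero thickness corresponds to m = 4: t = m λ / (2 n) = 4.00 × 637 / (2 × 1.59) = 801 nm.

801 nm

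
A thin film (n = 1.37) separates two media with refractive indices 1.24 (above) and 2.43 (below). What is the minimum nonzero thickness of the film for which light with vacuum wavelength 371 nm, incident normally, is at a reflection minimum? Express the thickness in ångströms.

677 Å

Ray reflecting at the top interface goes from n = 1.24 toward n = 1.37: a half-wave phase shift.
Ray reflecting at the bottom interface goes from n = 1.37 toward n = 2.43: a half-wave phase shift.
Net: no relative phase inversion (both shifts match).
So the condition for destructive reflection is 2 n t = (m + ½) λ.
Minimum at m = 0: t = λ / (4 n) = 371 / (4 × 1.37) = 67.7 nm.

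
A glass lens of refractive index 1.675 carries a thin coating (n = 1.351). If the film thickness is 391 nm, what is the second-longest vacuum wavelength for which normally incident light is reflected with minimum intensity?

704 nm

At the upper boundary (n = 1.0 to n = 1.351) the reflected ray undergoes a half-wave phase shift.
Ray reflecting at the bottom interface goes from n = 1.351 toward n = 1.675: a half-wave phase shift.
Zero or two π shifts → no net half-wave offset.
With no net inversion, destructive interference in reflection requires 2 n t = (m + ½) λ.
λ = 2 n t / (m + ½). The second-longest wavelength is m = 1: λ = 2 × 1.351 × 391 / 1.50 = 704 nm.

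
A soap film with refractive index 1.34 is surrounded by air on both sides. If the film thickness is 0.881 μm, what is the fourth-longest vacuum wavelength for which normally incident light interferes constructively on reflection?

At the upper boundary (n = 1.0 to n = 1.34) the reflected ray undergoes a half-wave phase shift.
Ray reflecting at the bottom interface goes from n = 1.34 toward n = 1.0: no phase shift.
Net: one phase inversion between the two reflected rays.
So the condition for constructive reflection is 2 n t = (m + ½) λ.
λ = 2 n t / (m + ½). The fourth-longest wavelength is m = 3: λ = 2 × 1.34 × 881 / 3.50 = 675 nm.

675 nm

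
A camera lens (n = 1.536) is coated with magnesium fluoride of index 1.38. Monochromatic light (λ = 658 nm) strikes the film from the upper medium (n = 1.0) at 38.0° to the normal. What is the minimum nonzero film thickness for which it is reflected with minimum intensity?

Ray reflecting at the top interface goes from n = 1.0 toward n = 1.38: a half-wave phase shift.
Bottom surface (1.38 → 1.536): reflection off a higher-index medium gives a half-wave phase shift.
The two reflections carry the same phase change, so no net offset.
So the condition for destructive reflection is 2 n t cos θ_r = (m + ½) λ.
Snell's law: 1.0 sin 38.0° = 1.38 sin θ_r → sin θ_r = 0.446, cos θ_r = 0.895.
Minimum at m = 0: t = λ / (4 n cos θ_r) = 658 / (4 × 1.38 × 0.895) = 133 nm.

133 nm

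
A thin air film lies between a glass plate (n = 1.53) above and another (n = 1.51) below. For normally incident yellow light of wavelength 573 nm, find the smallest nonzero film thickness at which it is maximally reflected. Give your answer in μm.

At the upper boundary (n = 1.53 to n = 1.0) the reflected ray undergoes no phase shift.
At the lower boundary (n = 1.0 to n = 1.51) the reflected ray undergoes a half-wave phase shift.
Net: one phase inversion between the two reflected rays.
So the condition for constructive reflection is 2 n t = (m + ½) λ.
Minimum at m = 0: t = λ / (4 n) = 573 / (4 × 1.0) = 143 nm.

0.143 μm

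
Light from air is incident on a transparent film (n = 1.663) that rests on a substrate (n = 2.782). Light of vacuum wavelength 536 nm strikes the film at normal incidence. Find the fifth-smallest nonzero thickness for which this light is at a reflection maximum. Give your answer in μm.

Top surface (1.0 → 1.663): reflection off a higher-index medium gives a half-wave phase shift.
Ray reflecting at the bottom interface goes from n = 1.663 toward n = 2.782: a half-wave phase shift.
Zero or two π shifts → no net half-wave offset.
For maximum reflection here: 2 n t = m λ.
The fifth-smallest nonzero thickness corresponds to m = 5: t = m λ / (2 n) = 5.00 × 536 / (2 × 1.663) = 806 nm.

0.806 μm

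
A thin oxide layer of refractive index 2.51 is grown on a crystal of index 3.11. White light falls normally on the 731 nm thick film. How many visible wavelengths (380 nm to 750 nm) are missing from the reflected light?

At the upper boundary (n = 1.0 to n = 2.51) the reflected ray undergoes a half-wave phase shift.
Ray reflecting at the bottom interface goes from n = 2.51 toward n = 3.11: a half-wave phase shift.
Zero or two π shifts → no net half-wave offset.
For dark reflection here: 2 n t = (m + ½) λ.
λ = 2 n t / (m + ½) = 3670 / (m + ½) nm.
m=4: 815 nm (IR); m=5: 667 nm (visible); m=6: 565 nm (visible); m=7: 489 nm (visible); m=8: 432 nm (visible); m=9: 386 nm (visible); m=10: 349 nm (UV).

5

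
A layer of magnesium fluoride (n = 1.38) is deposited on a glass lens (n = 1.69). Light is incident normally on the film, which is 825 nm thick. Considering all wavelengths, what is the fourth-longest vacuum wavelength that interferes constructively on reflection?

569 nm

At the upper boundary (n = 1.0 to n = 1.38) the reflected ray undergoes a half-wave phase shift.
Bottom surface (1.38 → 1.69): reflection off a higher-index medium gives a half-wave phase shift.
Zero or two π shifts → no net half-wave offset.
With no net inversion, constructive interference in reflection requires 2 n t = m λ.
λ = 2 n t / m. The fourth-longest wavelength is m = 4: λ = 2 × 1.38 × 825 / 4.00 = 569 nm.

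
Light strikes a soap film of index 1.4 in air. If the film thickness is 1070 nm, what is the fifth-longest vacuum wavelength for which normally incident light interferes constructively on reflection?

At the upper boundary (n = 1.0 to n = 1.4) the reflected ray undergoes a half-wave phase shift.
Bottom surface (1.4 → 1.0): reflection off a lower-index medium gives no phase shift.
The two reflections differ by half a wavelength.
With one net inversion, constructive interference in reflection requires 2 n t = (m + ½) λ.
λ = 2 n t / (m + ½). The fifth-longest wavelength is m = 4: λ = 2 × 1.4 × 1070 / 4.50 = 666 nm.

666 nm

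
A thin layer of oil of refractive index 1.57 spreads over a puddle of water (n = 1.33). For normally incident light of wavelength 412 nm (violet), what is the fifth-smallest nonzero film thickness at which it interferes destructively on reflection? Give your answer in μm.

Top surface (1.0 → 1.57): reflection off a higher-index medium gives a half-wave phase shift.
At the lower boundary (n = 1.57 to n = 1.33) the reflected ray undergoes no phase shift.
The two reflections differ by half a wavelength.
For weak reflection here: 2 n t = m λ.
The fifth-smallest nonzero thickness corresponds to m = 5: t = m λ / (2 n) = 5.00 × 412 / (2 × 1.57) = 656 nm.

0.656 μm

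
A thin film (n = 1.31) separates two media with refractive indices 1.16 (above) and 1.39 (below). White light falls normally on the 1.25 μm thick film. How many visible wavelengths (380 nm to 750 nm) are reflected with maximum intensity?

4

At the upper boundary (n = 1.16 to n = 1.31) the reflected ray undergoes a half-wave phase shift.
At the lower boundary (n = 1.31 to n = 1.39) the reflected ray undergoes a half-wave phase shift.
Zero or two π shifts → no net half-wave offset.
With no net inversion, constructive interference in reflection requires 2 n t = m λ.
λ = 2 n t / m = 3275 / m nm.
m=4: 819 nm (IR); m=5: 655 nm (visible); m=6: 546 nm (visible); m=7: 468 nm (visible); m=8: 409 nm (visible); m=9: 364 nm (UV).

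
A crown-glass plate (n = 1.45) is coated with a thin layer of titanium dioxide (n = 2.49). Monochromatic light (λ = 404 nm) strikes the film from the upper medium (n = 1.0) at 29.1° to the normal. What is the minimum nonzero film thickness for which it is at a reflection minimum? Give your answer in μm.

0.0827 μm

Ray reflecting at the top interface goes from n = 1.0 toward n = 2.49: a half-wave phase shift.
Ray reflecting at the bottom interface goes from n = 2.49 toward n = 1.45: no phase shift.
Net: one phase inversion between the two reflected rays.
So the condition for destructive reflection is 2 n t cos θ_r = m λ.
Snell's law: 1.0 sin 29.1° = 2.49 sin θ_r → sin θ_r = 0.195, cos θ_r = 0.981.
Minimum nonzero at m = 1: t = λ / (2 n cos θ_r) = 404 / (2 × 2.49 × 0.981) = 82.7 nm.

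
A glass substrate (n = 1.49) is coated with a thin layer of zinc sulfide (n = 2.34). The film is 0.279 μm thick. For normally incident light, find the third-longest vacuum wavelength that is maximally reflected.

522 nm

Ray reflecting at the top interface goes from n = 1.0 toward n = 2.34: a half-wave phase shift.
Ray reflecting at the bottom interface goes from n = 2.34 toward n = 1.49: no phase shift.
Exactly one π shift → a net half-wave offset.
With one net inversion, constructive interference in reflection requires 2 n t = (m + ½) λ.
λ = 2 n t / (m + ½). The third-longest wavelength is m = 2: λ = 2 × 2.34 × 279 / 2.50 = 522 nm.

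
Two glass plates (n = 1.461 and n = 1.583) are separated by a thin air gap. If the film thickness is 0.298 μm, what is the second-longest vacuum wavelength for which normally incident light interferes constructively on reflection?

Ray reflecting at the top interface goes from n = 1.461 toward n = 1.0: no phase shift.
Ray reflecting at the bottom interface goes from n = 1.0 toward n = 1.583: a half-wave phase shift.
Exactly one π shift → a net half-wave offset.
So the condition for constructive reflection is 2 n t = (m + ½) λ.
λ = 2 n t / (m + ½). The second-longest wavelength is m = 1: λ = 2 × 1.0 × 298 / 1.50 = 397 nm.

397 nm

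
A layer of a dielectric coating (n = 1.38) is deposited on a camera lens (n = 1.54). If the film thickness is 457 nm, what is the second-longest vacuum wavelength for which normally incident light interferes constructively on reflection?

Ray reflecting at the top interface goes from n = 1.0 toward n = 1.38: a half-wave phase shift.
Ray reflecting at the bottom interface goes from n = 1.38 toward n = 1.54: a half-wave phase shift.
The two reflections carry the same phase change, so no net offset.
For bright reflection here: 2 n t = m λ.
λ = 2 n t / m. The second-longest wavelength is m = 2: λ = 2 × 1.38 × 457 / 2.00 = 631 nm.

631 nm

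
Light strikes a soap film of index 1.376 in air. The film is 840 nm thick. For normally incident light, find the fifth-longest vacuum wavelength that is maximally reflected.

Top surface (1.0 → 1.376): reflection off a higher-index medium gives a half-wave phase shift.
At the lower boundary (n = 1.376 to n = 1.0) the reflected ray undergoes no phase shift.
Net: one phase inversion between the two reflected rays.
For bright reflection here: 2 n t = (m + ½) λ.
λ = 2 n t / (m + ½). The fifth-longest wavelength is m = 4: λ = 2 × 1.376 × 840 / 4.50 = 514 nm.

514 nm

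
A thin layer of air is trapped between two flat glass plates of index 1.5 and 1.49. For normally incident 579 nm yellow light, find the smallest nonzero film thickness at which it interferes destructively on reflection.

At the upper boundary (n = 1.5 to n = 1.0) the reflected ray undergoes no phase shift.
At the lower boundary (n = 1.0 to n = 1.49) the reflected ray undergoes a half-wave phase shift.
The two reflections differ by half a wavelength.
So the condition for destructive reflection is 2 n t = m λ.
Minimum nonzero at m = 1: t = λ / (2 n) = 579 / (2 × 1.0) = 290 nm.

290 nm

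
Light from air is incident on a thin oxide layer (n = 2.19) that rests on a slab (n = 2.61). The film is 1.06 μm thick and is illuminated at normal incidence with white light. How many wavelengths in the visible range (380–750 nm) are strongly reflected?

Ray reflecting at the top interface goes from n = 1.0 toward n = 2.19: a half-wave phase shift.
At the lower boundary (n = 2.19 to n = 2.61) the reflected ray undergoes a half-wave phase shift.
The two reflections carry the same phase change, so no net offset.
With no net inversion, constructive interference in reflection requires 2 n t = m λ.
λ = 2 n t / m = 4643 / m nm.
m=6: 774 nm (IR); m=7: 663 nm (visible); m=8: 580 nm (visible); m=9: 516 nm (visible); m=10: 464 nm (visible); m=11: 422 nm (visible); m=12: 387 nm (visible); m=13: 357 nm (UV).

6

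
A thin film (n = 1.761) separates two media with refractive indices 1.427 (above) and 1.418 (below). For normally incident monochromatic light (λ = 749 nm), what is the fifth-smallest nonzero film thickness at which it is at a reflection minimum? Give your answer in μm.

At the upper boundary (n = 1.427 to n = 1.761) the reflected ray undergoes a half-wave phase shift.
Bottom surface (1.761 → 1.418): reflection off a lower-index medium gives no phase shift.
The two reflections differ by half a wavelength.
For weak reflection here: 2 n t = m λ.
The fifth-smallest nonzero thickness corresponds to m = 5: t = m λ / (2 n) = 5.00 × 749 / (2 × 1.761) = 1063 nm.

1.06 μm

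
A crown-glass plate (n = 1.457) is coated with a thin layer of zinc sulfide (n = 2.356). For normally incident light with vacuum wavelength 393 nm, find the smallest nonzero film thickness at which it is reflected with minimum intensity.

83.4 nm

Top surface (1.0 → 2.356): reflection off a higher-index medium gives a half-wave phase shift.
Ray reflecting at the bottom interface goes from n = 2.356 toward n = 1.457: no phase shift.
Exactly one π shift → a net half-wave offset.
With one net inversion, destructive interference in reflection requires 2 n t = m λ.
Minimum nonzero at m = 1: t = λ / (2 n) = 393 / (2 × 2.356) = 83.4 nm.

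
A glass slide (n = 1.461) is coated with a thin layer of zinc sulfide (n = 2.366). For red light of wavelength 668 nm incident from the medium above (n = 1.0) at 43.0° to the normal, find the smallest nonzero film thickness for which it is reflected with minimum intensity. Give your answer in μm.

0.147 μm

Top surface (1.0 → 2.366): reflection off a higher-index medium gives a half-wave phase shift.
Ray reflecting at the bottom interface goes from n = 2.366 toward n = 1.461: no phase shift.
Exactly one π shift → a net half-wave offset.
For minimum reflection here: 2 n t cos θ_r = m λ.
Snell's law: 1.0 sin 43.0° = 2.366 sin θ_r → sin θ_r = 0.288, cos θ_r = 0.958.
Minimum nonzero at m = 1: t = λ / (2 n cos θ_r) = 668 / (2 × 2.366 × 0.958) = 147 nm.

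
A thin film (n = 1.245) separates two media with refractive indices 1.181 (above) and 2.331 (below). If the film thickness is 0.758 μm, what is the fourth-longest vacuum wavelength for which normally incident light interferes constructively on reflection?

Ray reflecting at the top interface goes from n = 1.181 toward n = 1.245: a half-wave phase shift.
Bottom surface (1.245 → 2.331): reflection off a higher-index medium gives a half-wave phase shift.
Net: no relative phase inversion (both shifts match).
So the condition for constructive reflection is 2 n t = m λ.
λ = 2 n t / m. The fourth-longest wavelength is m = 4: λ = 2 × 1.245 × 758 / 4.00 = 472 nm.

472 nm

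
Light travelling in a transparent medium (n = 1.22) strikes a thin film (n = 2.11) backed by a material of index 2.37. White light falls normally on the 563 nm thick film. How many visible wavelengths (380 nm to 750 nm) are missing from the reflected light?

Top surface (1.22 → 2.11): reflection off a higher-index medium gives a half-wave phase shift.
At the lower boundary (n = 2.11 to n = 2.37) the reflected ray undergoes a half-wave phase shift.
Net: no relative phase inversion (both shifts match).
So the condition for destructive reflection is 2 n t = (m + ½) λ.
λ = 2 n t / (m + ½) = 2376 / (m + ½) nm.
m=2: 950 nm (IR); m=3: 679 nm (visible); m=4: 528 nm (visible); m=5: 432 nm (visible); m=6: 366 nm (UV).

3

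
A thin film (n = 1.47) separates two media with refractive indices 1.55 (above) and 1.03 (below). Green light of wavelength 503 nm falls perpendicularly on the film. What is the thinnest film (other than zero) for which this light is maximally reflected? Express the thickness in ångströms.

Ray reflecting at the top interface goes from n = 1.55 toward n = 1.47: no phase shift.
Ray reflecting at the bottom interface goes from n = 1.47 toward n = 1.03: no phase shift.
The two reflections carry the same phase change, so no net offset.
With no net inversion, constructive interference in reflection requires 2 n t = m λ.
Minimum nonzero at m = 1: t = λ / (2 n) = 503 / (2 × 1.47) = 171 nm.

1711 Å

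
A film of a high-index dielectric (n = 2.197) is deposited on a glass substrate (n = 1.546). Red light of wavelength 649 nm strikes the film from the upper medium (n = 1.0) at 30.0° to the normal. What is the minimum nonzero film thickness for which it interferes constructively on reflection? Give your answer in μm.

0.0758 μm

At the upper boundary (n = 1.0 to n = 2.197) the reflected ray undergoes a half-wave phase shift.
Ray reflecting at the bottom interface goes from n = 2.197 toward n = 1.546: no phase shift.
The two reflections differ by half a wavelength.
So the condition for constructive reflection is 2 n t cos θ_r = (m + ½) λ.
Snell's law: 1.0 sin 30.0° = 2.197 sin θ_r → sin θ_r = 0.228, cos θ_r = 0.974.
Minimum at m = 0: t = λ / (4 n cos θ_r) = 649 / (4 × 2.197 × 0.974) = 75.8 nm.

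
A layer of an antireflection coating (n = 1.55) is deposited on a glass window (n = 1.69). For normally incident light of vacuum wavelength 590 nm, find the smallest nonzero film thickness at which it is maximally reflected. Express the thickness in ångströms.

Ray reflecting at the top interface goes from n = 1.0 toward n = 1.55: a half-wave phase shift.
At the lower boundary (n = 1.55 to n = 1.69) the reflected ray undergoes a half-wave phase shift.
Net: no relative phase inversion (both shifts match).
For strong reflection here: 2 n t = m λ.
Minimum nonzero at m = 1: t = λ / (2 n) = 590 / (2 × 1.55) = 190 nm.

1903 Å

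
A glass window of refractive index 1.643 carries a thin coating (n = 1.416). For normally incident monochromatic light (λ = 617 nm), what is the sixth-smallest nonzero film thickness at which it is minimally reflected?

1198 nm

At the upper boundary (n = 1.0 to n = 1.416) the reflected ray undergoes a half-wave phase shift.
Ray reflecting at the bottom interface goes from n = 1.416 toward n = 1.643: a half-wave phase shift.
The two reflections carry the same phase change, so no net offset.
So the condition for destructive reflection is 2 n t = (m + ½) λ.
The sixth-smallest nonzero thickness corresponds to m = 5: t = (m + ½) λ / (2 n) = 5.50 × 617 / (2 × 1.416) = 1198 nm.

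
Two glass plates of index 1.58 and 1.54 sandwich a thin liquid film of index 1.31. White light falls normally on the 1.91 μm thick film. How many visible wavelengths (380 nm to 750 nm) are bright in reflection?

6

At the upper boundary (n = 1.58 to n = 1.31) the reflected ray undergoes no phase shift.
Bottom surface (1.31 → 1.54): reflection off a higher-index medium gives a half-wave phase shift.
Exactly one π shift → a net half-wave offset.
For bright reflection here: 2 n t = (m + ½) λ.
λ = 2 n t / (m + ½) = 5004 / (m + ½) nm.
m=6: 770 nm (IR); m=7: 667 nm (visible); m=8: 589 nm (visible); m=9: 527 nm (visible); m=10: 477 nm (visible); m=11: 435 nm (visible); m=12: 400 nm (visible); m=13: 371 nm (UV).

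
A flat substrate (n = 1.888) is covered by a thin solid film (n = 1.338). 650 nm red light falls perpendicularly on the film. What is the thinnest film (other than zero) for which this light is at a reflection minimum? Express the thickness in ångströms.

1214 Å

Ray reflecting at the top interface goes from n = 1.0 toward n = 1.338: a half-wave phase shift.
At the lower boundary (n = 1.338 to n = 1.888) the reflected ray undergoes a half-wave phase shift.
Zero or two π shifts → no net half-wave offset.
For dark reflection here: 2 n t = (m + ½) λ.
Minimum at m = 0: t = λ / (4 n) = 650 / (4 × 1.338) = 121 nm.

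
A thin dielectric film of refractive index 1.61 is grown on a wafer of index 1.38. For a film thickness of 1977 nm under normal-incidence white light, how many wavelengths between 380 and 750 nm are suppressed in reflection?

Top surface (1.0 → 1.61): reflection off a higher-index medium gives a half-wave phase shift.
Bottom surface (1.61 → 1.38): reflection off a lower-index medium gives no phase shift.
Exactly one π shift → a net half-wave offset.
For dark reflection here: 2 n t = m λ.
λ = 2 n t / m = 6366 / m nm.
m=8: 796 nm (IR); m=9: 707 nm (visible); m=10: 637 nm (visible); m=11: 579 nm (visible); m=12: 530 nm (visible); m=13: 490 nm (visible); m=14: 455 nm (visible); m=15: 424 nm (visible); m=16: 398 nm (visible); m=17: 374 nm (UV).

8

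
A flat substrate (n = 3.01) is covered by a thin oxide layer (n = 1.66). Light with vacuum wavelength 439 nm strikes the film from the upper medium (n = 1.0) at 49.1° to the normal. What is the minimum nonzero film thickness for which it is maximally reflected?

149 nm

At the upper boundary (n = 1.0 to n = 1.66) the reflected ray undergoes a half-wave phase shift.
Ray reflecting at the bottom interface goes from n = 1.66 toward n = 3.01: a half-wave phase shift.
Net: no relative phase inversion (both shifts match).
With no net inversion, constructive interference in reflection requires 2 n t cos θ_r = m λ.
Snell's law: 1.0 sin 49.1° = 1.66 sin θ_r → sin θ_r = 0.455, cos θ_r = 0.890.
Minimum nonzero at m = 1: t = λ / (2 n cos θ_r) = 439 / (2 × 1.66 × 0.890) = 149 nm.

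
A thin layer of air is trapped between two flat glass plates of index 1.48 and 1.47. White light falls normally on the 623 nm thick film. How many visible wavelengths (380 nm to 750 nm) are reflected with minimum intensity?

Top surface (1.48 → 1.0): reflection off a lower-index medium gives no phase shift.
At the lower boundary (n = 1.0 to n = 1.47) the reflected ray undergoes a half-wave phase shift.
The two reflections differ by half a wavelength.
For minimum reflection here: 2 n t = m λ.
λ = 2 n t / m = 1246 / m nm.
m=1: 1246 nm (IR); m=2: 623 nm (visible); m=3: 415 nm (visible); m=4: 312 nm (UV).

2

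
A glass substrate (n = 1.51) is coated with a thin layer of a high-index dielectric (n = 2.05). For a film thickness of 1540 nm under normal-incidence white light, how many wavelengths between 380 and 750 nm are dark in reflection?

8

Top surface (1.0 → 2.05): reflection off a higher-index medium gives a half-wave phase shift.
Ray reflecting at the bottom interface goes from n = 2.05 toward n = 1.51: no phase shift.
Exactly one π shift → a net half-wave offset.
So the condition for destructive reflection is 2 n t = m λ.
λ = 2 n t / m = 6314 / m nm.
m=8: 789 nm (IR); m=9: 702 nm (visible); m=10: 631 nm (visible); m=11: 574 nm (visible); m=12: 526 nm (visible); m=13: 486 nm (visible); m=14: 451 nm (visible); m=15: 421 nm (visible); m=16: 395 nm (visible); m=17: 371 nm (UV).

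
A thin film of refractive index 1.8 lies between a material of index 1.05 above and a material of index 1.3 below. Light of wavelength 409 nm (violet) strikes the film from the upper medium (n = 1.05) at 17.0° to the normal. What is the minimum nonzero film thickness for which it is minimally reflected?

115 nm

At the upper boundary (n = 1.05 to n = 1.8) the reflected ray undergoes a half-wave phase shift.
Ray reflecting at the bottom interface goes from n = 1.8 toward n = 1.3: no phase shift.
The two reflections differ by half a wavelength.
So the condition for destructive reflection is 2 n t cos θ_r = m λ.
Snell's law: 1.05 sin 17.0° = 1.8 sin θ_r → sin θ_r = 0.171, cos θ_r = 0.985.
Minimum nonzero at m = 1: t = λ / (2 n cos θ_r) = 409 / (2 × 1.8 × 0.985) = 115 nm.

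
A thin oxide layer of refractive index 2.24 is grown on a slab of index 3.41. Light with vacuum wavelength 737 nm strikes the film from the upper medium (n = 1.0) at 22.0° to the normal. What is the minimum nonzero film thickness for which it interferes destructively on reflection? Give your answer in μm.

At the upper boundary (n = 1.0 to n = 2.24) the reflected ray undergoes a half-wave phase shift.
Bottom surface (2.24 → 3.41): reflection off a higher-index medium gives a half-wave phase shift.
The two reflections carry the same phase change, so no net offset.
With no net inversion, destructive interference in reflection requires 2 n t cos θ_r = (m + ½) λ.
Snell's law: 1.0 sin 22.0° = 2.24 sin θ_r → sin θ_r = 0.167, cos θ_r = 0.986.
Minimum at m = 0: t = λ / (4 n cos θ_r) = 737 / (4 × 2.24 × 0.986) = 83.4 nm.

0.0834 μm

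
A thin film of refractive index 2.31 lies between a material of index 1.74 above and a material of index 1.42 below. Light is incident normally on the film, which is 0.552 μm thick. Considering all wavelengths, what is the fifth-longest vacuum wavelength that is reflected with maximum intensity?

567 nm

Top surface (1.74 → 2.31): reflection off a higher-index medium gives a half-wave phase shift.
Bottom surface (2.31 → 1.42): reflection off a lower-index medium gives no phase shift.
Exactly one π shift → a net half-wave offset.
So the condition for constructive reflection is 2 n t = (m + ½) λ.
λ = 2 n t / (m + ½). The fifth-longest wavelength is m = 4: λ = 2 × 2.31 × 552 / 4.50 = 567 nm.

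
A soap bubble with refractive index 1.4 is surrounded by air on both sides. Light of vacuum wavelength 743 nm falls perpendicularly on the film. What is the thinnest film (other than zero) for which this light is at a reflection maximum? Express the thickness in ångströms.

Top surface (1.0 → 1.4): reflection off a higher-index medium gives a half-wave phase shift.
Ray reflecting at the bottom interface goes from n = 1.4 toward n = 1.0: no phase shift.
Exactly one π shift → a net half-wave offset.
For maximum reflection here: 2 n t = (m + ½) λ.
Minimum at m = 0: t = λ / (4 n) = 743 / (4 × 1.4) = 133 nm.

1327 Å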